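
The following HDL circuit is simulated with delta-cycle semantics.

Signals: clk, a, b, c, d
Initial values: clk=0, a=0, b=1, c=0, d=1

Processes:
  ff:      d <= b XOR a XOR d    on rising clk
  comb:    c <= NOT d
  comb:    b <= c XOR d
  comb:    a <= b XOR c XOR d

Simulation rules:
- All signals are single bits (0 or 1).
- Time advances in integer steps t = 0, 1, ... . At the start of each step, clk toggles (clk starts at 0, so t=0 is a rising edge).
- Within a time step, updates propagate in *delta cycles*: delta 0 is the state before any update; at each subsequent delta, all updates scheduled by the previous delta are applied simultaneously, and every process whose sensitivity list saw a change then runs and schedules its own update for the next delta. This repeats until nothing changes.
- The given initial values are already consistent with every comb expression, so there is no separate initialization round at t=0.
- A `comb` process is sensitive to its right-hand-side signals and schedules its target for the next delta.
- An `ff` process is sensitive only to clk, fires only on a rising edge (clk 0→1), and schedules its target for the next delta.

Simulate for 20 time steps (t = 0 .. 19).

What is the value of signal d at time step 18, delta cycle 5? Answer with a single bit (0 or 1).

[bits: d,a,b,c,clk]
t=0: Δ0=10100 Δ1=10101 Δ2=00101 Δ3=01011 Δ4=01111 Δ5=00111 | 5Δ
t=1: Δ0=00111 Δ1=00110 | 1Δ
t=2: Δ0=00110 Δ1=00111 Δ2=10111 Δ3=11001 Δ4=11101 Δ5=10101 | 5Δ
t=3: Δ0=10101 Δ1=10100 | 1Δ
t=4: Δ0=10100 Δ1=10101 Δ2=00101 Δ3=01011 Δ4=01111 Δ5=00111 | 5Δ
t=5: Δ0=00111 Δ1=00110 | 1Δ
t=6: Δ0=00110 Δ1=00111 Δ2=10111 Δ3=11001 Δ4=11101 Δ5=10101 | 5Δ
t=7: Δ0=10101 Δ1=10100 | 1Δ
t=8: Δ0=10100 Δ1=10101 Δ2=00101 Δ3=01011 Δ4=01111 Δ5=00111 | 5Δ
t=9: Δ0=00111 Δ1=00110 | 1Δ
t=10: Δ0=00110 Δ1=00111 Δ2=10111 Δ3=11001 Δ4=11101 Δ5=10101 | 5Δ
t=11: Δ0=10101 Δ1=10100 | 1Δ
t=12: Δ0=10100 Δ1=10101 Δ2=00101 Δ3=01011 Δ4=01111 Δ5=00111 | 5Δ
t=13: Δ0=00111 Δ1=00110 | 1Δ
t=14: Δ0=00110 Δ1=00111 Δ2=10111 Δ3=11001 Δ4=11101 Δ5=10101 | 5Δ
t=15: Δ0=10101 Δ1=10100 | 1Δ
t=16: Δ0=10100 Δ1=10101 Δ2=00101 Δ3=01011 Δ4=01111 Δ5=00111 | 5Δ
t=17: Δ0=00111 Δ1=00110 | 1Δ
t=18: Δ0=00110 Δ1=00111 Δ2=10111 Δ3=11001 Δ4=11101 Δ5=10101 | 5Δ
t=19: Δ0=10101 Δ1=10100 | 1Δ

1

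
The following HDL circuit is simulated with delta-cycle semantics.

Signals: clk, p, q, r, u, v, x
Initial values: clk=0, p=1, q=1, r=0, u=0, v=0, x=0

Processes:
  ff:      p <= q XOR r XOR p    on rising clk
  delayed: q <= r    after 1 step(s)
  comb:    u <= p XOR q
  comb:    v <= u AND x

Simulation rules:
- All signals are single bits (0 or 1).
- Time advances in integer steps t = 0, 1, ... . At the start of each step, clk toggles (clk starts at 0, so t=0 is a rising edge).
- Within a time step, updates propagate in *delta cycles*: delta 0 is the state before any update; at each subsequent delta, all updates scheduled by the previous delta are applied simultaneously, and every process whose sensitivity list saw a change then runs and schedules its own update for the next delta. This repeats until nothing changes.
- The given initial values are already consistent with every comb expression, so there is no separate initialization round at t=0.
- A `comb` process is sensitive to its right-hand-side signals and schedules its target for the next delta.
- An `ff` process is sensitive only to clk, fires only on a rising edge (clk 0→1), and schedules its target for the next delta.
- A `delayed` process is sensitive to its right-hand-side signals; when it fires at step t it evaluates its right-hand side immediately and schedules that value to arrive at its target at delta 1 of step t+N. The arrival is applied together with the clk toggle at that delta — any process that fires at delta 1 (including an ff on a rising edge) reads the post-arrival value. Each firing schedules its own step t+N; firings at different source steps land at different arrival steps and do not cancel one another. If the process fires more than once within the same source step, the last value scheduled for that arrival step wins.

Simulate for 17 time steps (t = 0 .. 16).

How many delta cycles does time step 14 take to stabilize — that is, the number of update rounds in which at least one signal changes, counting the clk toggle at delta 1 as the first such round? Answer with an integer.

t=0 Δ0: p=1 u=0 r=0 q=1 x=0 v=0 clk=0
  Δ1: clk:0→1
  Δ2: p:1→0
  Δ3: u:0→1
  (3Δ to stable)
t=1 Δ0: p=0 u=1 r=0 q=1 x=0 v=0 clk=1
  Δ1: clk:1→0
  (1Δ to stable)
t=2 Δ0: p=0 u=1 r=0 q=1 x=0 v=0 clk=0
  Δ1: clk:0→1
  Δ2: p:0→1
  Δ3: u:1→0
  (3Δ to stable)
t=3 Δ0: p=1 u=0 r=0 q=1 x=0 v=0 clk=1
  Δ1: clk:1→0
  (1Δ to stable)
t=4 Δ0: p=1 u=0 r=0 q=1 x=0 v=0 clk=0
  Δ1: clk:0→1
  Δ2: p:1→0
  Δ3: u:0→1
  (3Δ to stable)
t=5 Δ0: p=0 u=1 r=0 q=1 x=0 v=0 clk=1
  Δ1: clk:1→0
  (1Δ to stable)
t=6 Δ0: p=0 u=1 r=0 q=1 x=0 v=0 clk=0
  Δ1: clk:0→1
  Δ2: p:0→1
  Δ3: u:1→0
  (3Δ to stable)
t=7 Δ0: p=1 u=0 r=0 q=1 x=0 v=0 clk=1
  Δ1: clk:1→0
  (1Δ to stable)
t=8 Δ0: p=1 u=0 r=0 q=1 x=0 v=0 clk=0
  Δ1: clk:0→1
  Δ2: p:1→0
  Δ3: u:0→1
  (3Δ to stable)
t=9 Δ0: p=0 u=1 r=0 q=1 x=0 v=0 clk=1
  Δ1: clk:1→0
  (1Δ to stable)
t=10 Δ0: p=0 u=1 r=0 q=1 x=0 v=0 clk=0
  Δ1: clk:0→1
  Δ2: p:0→1
  Δ3: u:1→0
  (3Δ to stable)
t=11 Δ0: p=1 u=0 r=0 q=1 x=0 v=0 clk=1
  Δ1: clk:1→0
  (1Δ to stable)
t=12 Δ0: p=1 u=0 r=0 q=1 x=0 v=0 clk=0
  Δ1: clk:0→1
  Δ2: p:1→0
  Δ3: u:0→1
  (3Δ to stable)
t=13 Δ0: p=0 u=1 r=0 q=1 x=0 v=0 clk=1
  Δ1: clk:1→0
  (1Δ to stable)
t=14 Δ0: p=0 u=1 r=0 q=1 x=0 v=0 clk=0
  Δ1: clk:0→1
  Δ2: p:0→1
  Δ3: u:1→0
  (3Δ to stable)
t=15 Δ0: p=1 u=0 r=0 q=1 x=0 v=0 clk=1
  Δ1: clk:1→0
  (1Δ to stable)
t=16 Δ0: p=1 u=0 r=0 q=1 x=0 v=0 clk=0
  Δ1: clk:0→1
  Δ2: p:1→0
  Δ3: u:0→1
  (3Δ to stable)

3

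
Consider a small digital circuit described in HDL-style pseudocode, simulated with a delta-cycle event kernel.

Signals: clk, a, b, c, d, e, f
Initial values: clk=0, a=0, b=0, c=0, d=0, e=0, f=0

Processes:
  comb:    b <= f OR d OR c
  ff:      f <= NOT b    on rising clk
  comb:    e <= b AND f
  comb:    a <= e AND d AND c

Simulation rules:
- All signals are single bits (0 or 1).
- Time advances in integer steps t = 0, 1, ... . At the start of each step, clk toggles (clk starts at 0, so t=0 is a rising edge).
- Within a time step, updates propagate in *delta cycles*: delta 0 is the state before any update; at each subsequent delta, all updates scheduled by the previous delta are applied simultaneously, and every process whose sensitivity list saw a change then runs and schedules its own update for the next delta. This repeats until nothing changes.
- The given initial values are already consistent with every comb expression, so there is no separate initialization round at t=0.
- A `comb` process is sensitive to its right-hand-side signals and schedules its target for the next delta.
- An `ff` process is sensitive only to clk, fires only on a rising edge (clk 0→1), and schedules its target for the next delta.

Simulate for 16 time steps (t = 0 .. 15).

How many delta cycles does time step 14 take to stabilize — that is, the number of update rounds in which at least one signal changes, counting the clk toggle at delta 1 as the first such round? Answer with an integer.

3

[bits: e,d,clk,a,c,b,f]
t=0: Δ0=0000000 Δ1=0010000 Δ2=0010001 Δ3=0010011 Δ4=1010011 | 4Δ
t=1: Δ0=1010011 Δ1=1000011 | 1Δ
t=2: Δ0=1000011 Δ1=1010011 Δ2=1010010 Δ3=0010000 | 3Δ
t=3: Δ0=0010000 Δ1=0000000 | 1Δ
t=4: Δ0=0000000 Δ1=0010000 Δ2=0010001 Δ3=0010011 Δ4=1010011 | 4Δ
t=5: Δ0=1010011 Δ1=1000011 | 1Δ
t=6: Δ0=1000011 Δ1=1010011 Δ2=1010010 Δ3=0010000 | 3Δ
t=7: Δ0=0010000 Δ1=0000000 | 1Δ
t=8: Δ0=0000000 Δ1=0010000 Δ2=0010001 Δ3=0010011 Δ4=1010011 | 4Δ
t=9: Δ0=1010011 Δ1=1000011 | 1Δ
t=10: Δ0=1000011 Δ1=1010011 Δ2=1010010 Δ3=0010000 | 3Δ
t=11: Δ0=0010000 Δ1=0000000 | 1Δ
t=12: Δ0=0000000 Δ1=0010000 Δ2=0010001 Δ3=0010011 Δ4=1010011 | 4Δ
t=13: Δ0=1010011 Δ1=1000011 | 1Δ
t=14: Δ0=1000011 Δ1=1010011 Δ2=1010010 Δ3=0010000 | 3Δ
t=15: Δ0=0010000 Δ1=0000000 | 1Δ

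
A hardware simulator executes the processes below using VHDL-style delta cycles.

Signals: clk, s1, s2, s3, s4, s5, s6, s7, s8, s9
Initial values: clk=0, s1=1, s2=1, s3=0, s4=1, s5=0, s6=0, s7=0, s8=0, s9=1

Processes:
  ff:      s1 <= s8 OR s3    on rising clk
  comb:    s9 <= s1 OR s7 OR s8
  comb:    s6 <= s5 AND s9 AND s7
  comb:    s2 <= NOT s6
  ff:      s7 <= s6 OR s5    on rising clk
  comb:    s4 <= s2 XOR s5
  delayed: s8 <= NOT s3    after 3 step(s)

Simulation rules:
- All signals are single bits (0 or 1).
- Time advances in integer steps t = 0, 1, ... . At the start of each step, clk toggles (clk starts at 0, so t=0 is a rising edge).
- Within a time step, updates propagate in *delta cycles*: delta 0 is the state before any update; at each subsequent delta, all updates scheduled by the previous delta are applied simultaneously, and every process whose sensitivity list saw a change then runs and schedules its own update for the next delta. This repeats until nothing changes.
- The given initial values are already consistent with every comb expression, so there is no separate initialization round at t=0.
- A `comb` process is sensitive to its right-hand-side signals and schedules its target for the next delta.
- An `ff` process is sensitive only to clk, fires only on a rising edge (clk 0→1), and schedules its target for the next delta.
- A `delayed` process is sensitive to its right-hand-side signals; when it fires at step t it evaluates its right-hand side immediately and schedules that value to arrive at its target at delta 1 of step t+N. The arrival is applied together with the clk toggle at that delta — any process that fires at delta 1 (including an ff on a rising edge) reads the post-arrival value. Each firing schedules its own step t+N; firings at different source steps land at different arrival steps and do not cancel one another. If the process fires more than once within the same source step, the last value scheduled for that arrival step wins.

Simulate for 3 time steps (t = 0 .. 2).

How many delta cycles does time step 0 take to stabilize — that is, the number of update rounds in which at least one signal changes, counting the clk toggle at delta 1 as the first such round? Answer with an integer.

3

t0.Δ0 clk=0 s4=1 s9=1 s3=0 s6=0 s1=1 s5=0 s2=1 s8=0 s7=0
t0.Δ1 clk=1 s4=1 s9=1 s3=0 s6=0 s1=1 s5=0 s2=1 s8=0 s7=0
t0.Δ2 clk=1 s4=1 s9=1 s3=0 s6=0 s1=0 s5=0 s2=1 s8=0 s7=0
t0.Δ3 clk=1 s4=1 s9=0 s3=0 s6=0 s1=0 s5=0 s2=1 s8=0 s7=0
t1.Δ0 clk=1 s4=1 s9=0 s3=0 s6=0 s1=0 s5=0 s2=1 s8=0 s7=0
t1.Δ1 clk=0 s4=1 s9=0 s3=0 s6=0 s1=0 s5=0 s2=1 s8=0 s7=0
t2.Δ0 clk=0 s4=1 s9=0 s3=0 s6=0 s1=0 s5=0 s2=1 s8=0 s7=0
t2.Δ1 clk=1 s4=1 s9=0 s3=0 s6=0 s1=0 s5=0 s2=1 s8=0 s7=0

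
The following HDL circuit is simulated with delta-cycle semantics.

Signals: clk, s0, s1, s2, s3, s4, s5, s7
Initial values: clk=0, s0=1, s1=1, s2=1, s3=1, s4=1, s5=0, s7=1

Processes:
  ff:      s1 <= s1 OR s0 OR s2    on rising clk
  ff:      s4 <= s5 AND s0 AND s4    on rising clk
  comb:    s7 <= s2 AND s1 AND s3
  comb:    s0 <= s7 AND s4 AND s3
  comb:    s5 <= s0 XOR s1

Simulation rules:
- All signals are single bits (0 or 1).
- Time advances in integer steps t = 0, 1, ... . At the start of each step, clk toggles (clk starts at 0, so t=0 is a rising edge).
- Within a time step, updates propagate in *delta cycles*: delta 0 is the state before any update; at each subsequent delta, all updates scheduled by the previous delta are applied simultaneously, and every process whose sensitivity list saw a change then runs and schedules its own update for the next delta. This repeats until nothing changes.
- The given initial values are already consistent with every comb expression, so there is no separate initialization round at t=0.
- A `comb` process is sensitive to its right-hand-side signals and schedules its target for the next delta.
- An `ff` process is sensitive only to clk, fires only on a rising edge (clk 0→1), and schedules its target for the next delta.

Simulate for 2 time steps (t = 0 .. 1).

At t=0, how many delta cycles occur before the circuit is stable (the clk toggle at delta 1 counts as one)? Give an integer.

t=0 Δ0: clk=0 s2=1 s1=1 s5=0 s4=1 s3=1 s7=1 s0=1
  Δ1: clk:0→1
  Δ2: s4:1→0
  Δ3: s0:1→0
  Δ4: s5:0→1
  (4Δ to stable)
t=1 Δ0: clk=1 s2=1 s1=1 s5=1 s4=0 s3=1 s7=1 s0=0
  Δ1: clk:1→0
  (1Δ to stable)

4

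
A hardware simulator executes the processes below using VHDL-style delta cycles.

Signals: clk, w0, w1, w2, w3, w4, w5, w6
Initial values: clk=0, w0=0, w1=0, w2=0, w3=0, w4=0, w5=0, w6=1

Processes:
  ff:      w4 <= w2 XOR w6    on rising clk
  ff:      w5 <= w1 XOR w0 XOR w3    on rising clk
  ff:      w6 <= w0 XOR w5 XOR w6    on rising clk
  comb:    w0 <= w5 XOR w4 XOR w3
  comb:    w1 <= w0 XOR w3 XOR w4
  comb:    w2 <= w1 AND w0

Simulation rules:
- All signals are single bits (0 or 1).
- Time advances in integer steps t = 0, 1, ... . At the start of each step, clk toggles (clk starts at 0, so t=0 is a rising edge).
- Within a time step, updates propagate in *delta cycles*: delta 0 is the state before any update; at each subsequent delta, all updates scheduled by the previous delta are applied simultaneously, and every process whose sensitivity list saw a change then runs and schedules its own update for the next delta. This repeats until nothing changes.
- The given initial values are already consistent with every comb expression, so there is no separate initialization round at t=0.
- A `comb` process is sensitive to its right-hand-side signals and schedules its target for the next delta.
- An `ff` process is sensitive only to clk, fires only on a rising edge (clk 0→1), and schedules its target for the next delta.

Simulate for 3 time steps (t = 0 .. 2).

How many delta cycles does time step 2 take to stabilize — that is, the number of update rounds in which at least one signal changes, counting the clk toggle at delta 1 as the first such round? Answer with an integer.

4

[bits: w6,w2,w3,w0,w4,w5,clk,w1]
t=0: Δ0=10000000 Δ1=10000010 Δ2=10001010 Δ3=10011011 Δ4=11011010 Δ5=10011010 | 5Δ
t=1: Δ0=10011010 Δ1=10011000 | 1Δ
t=2: Δ0=10011000 Δ1=10011010 Δ2=00011110 Δ3=00001110 Δ4=00001111 | 4Δ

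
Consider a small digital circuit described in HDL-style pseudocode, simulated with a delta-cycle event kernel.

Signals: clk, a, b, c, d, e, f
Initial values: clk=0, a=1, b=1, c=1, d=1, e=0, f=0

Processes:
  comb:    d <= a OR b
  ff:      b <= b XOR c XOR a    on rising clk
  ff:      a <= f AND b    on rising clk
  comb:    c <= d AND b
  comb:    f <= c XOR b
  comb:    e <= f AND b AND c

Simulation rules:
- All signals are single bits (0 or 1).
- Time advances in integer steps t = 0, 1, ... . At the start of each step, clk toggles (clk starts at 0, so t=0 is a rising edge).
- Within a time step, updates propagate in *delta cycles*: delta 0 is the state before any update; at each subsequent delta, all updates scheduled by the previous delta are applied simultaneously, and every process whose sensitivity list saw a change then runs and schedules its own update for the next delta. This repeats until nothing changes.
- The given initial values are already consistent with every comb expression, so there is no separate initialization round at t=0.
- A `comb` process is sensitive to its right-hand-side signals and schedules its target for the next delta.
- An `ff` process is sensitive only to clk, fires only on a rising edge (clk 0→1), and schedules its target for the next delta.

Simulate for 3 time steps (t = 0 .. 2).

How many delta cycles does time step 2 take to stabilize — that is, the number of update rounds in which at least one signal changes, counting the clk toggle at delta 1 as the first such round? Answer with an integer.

[bits: a,clk,f,e,d,b,c]
t=0: Δ0=1000111 Δ1=1100111 Δ2=0100111 | 2Δ
t=1: Δ0=0100111 Δ1=0000111 | 1Δ
t=2: Δ0=0000111 Δ1=0100111 Δ2=0100101 Δ3=0110000 Δ4=0100000 | 4Δ

4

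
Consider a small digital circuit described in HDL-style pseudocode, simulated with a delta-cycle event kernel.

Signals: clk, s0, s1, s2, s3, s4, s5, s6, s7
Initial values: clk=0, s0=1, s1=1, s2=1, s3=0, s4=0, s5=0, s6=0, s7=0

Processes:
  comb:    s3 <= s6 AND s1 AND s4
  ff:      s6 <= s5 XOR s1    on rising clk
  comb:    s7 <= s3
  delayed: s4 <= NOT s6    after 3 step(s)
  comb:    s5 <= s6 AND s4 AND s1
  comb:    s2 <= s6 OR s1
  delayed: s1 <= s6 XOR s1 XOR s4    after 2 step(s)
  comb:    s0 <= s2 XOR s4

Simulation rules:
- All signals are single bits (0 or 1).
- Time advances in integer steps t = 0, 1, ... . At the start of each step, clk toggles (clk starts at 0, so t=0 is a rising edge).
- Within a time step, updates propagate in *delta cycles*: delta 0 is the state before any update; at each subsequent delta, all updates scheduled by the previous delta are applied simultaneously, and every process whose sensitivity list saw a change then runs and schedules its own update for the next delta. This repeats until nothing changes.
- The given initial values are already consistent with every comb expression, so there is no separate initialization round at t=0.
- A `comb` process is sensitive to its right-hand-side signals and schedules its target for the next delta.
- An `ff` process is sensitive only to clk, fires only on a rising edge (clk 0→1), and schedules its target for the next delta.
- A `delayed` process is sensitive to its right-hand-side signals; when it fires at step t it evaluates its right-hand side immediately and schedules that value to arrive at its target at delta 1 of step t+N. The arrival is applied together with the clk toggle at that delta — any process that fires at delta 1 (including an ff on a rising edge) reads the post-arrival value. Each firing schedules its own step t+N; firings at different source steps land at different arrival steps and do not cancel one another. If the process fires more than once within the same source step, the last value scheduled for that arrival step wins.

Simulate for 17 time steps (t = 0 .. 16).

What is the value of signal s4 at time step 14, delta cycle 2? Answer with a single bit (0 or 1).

0

[bits: s3,s2,clk,s6,s4,s0,s5,s7,s1]
t=0: Δ0=010001001 Δ1=011001001 Δ2=011101001 | 2Δ
t=1: Δ0=011101001 Δ1=010101001 | 1Δ
t=2: Δ0=010101001 Δ1=011101000 Δ2=011001000 Δ3=001001000 Δ4=001000000 | 4Δ
t=3: Δ0=001000000 Δ1=000000000 | 1Δ
t=4: Δ0=000000000 Δ1=001000000 | 1Δ
t=5: Δ0=001000000 Δ1=000010000 Δ2=000011000 | 2Δ
t=6: Δ0=000011000 Δ1=001011000 | 1Δ
t=7: Δ0=001011000 Δ1=000011001 Δ2=010011001 Δ3=010010001 | 3Δ
t=8: Δ0=010010001 Δ1=011010001 Δ2=011110001 Δ3=111110101 Δ4=111110111 | 4Δ
t=9: Δ0=111110111 Δ1=110110110 Δ2=010110010 Δ3=010110000 | 3Δ
t=10: Δ0=010110000 Δ1=011110001 Δ2=111110101 Δ3=111110111 | 3Δ
t=11: Δ0=111110111 Δ1=110100110 Δ2=010101010 Δ3=010101000 | 3Δ
t=12: Δ0=010101000 Δ1=011101001 | 1Δ
t=13: Δ0=011101001 Δ1=010101001 | 1Δ
t=14: Δ0=010101001 Δ1=011101000 Δ2=011001000 Δ3=001001000 Δ4=001000000 | 4Δ
t=15: Δ0=001000000 Δ1=000000000 | 1Δ
t=16: Δ0=000000000 Δ1=001000000 | 1Δ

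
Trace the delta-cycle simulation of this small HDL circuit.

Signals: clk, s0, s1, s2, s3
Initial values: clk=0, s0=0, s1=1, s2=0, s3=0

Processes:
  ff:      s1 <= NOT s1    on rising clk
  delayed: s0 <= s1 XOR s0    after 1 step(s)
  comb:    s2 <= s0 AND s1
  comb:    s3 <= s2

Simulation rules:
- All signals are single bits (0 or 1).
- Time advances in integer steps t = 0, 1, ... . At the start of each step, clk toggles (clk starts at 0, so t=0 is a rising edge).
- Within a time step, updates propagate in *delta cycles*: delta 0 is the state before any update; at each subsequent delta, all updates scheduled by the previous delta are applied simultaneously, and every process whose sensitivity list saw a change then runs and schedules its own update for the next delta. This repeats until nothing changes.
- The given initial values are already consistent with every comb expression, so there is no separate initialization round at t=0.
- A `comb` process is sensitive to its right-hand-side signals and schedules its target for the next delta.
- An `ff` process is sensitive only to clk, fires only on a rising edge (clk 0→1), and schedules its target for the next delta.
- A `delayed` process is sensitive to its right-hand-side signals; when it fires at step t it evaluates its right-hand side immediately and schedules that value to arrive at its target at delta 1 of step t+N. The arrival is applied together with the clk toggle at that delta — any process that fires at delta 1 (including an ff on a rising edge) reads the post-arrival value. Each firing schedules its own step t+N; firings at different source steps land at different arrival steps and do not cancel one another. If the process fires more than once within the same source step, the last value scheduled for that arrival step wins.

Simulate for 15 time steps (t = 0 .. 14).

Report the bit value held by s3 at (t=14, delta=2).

0

t0.Δ0 s1=1 clk=0 s0=0 s2=0 s3=0
t0.Δ1 s1=1 clk=1 s0=0 s2=0 s3=0
t0.Δ2 s1=0 clk=1 s0=0 s2=0 s3=0
t1.Δ0 s1=0 clk=1 s0=0 s2=0 s3=0
t1.Δ1 s1=0 clk=0 s0=0 s2=0 s3=0
t2.Δ0 s1=0 clk=0 s0=0 s2=0 s3=0
t2.Δ1 s1=0 clk=1 s0=0 s2=0 s3=0
t2.Δ2 s1=1 clk=1 s0=0 s2=0 s3=0
t3.Δ0 s1=1 clk=1 s0=0 s2=0 s3=0
t3.Δ1 s1=1 clk=0 s0=1 s2=0 s3=0
t3.Δ2 s1=1 clk=0 s0=1 s2=1 s3=0
t3.Δ3 s1=1 clk=0 s0=1 s2=1 s3=1
t4.Δ0 s1=1 clk=0 s0=1 s2=1 s3=1
t4.Δ1 s1=1 clk=1 s0=0 s2=1 s3=1
t4.Δ2 s1=0 clk=1 s0=0 s2=0 s3=1
t4.Δ3 s1=0 clk=1 s0=0 s2=0 s3=0
t5.Δ0 s1=0 clk=1 s0=0 s2=0 s3=0
t5.Δ1 s1=0 clk=0 s0=0 s2=0 s3=0
t6.Δ0 s1=0 clk=0 s0=0 s2=0 s3=0
t6.Δ1 s1=0 clk=1 s0=0 s2=0 s3=0
t6.Δ2 s1=1 clk=1 s0=0 s2=0 s3=0
t7.Δ0 s1=1 clk=1 s0=0 s2=0 s3=0
t7.Δ1 s1=1 clk=0 s0=1 s2=0 s3=0
t7.Δ2 s1=1 clk=0 s0=1 s2=1 s3=0
t7.Δ3 s1=1 clk=0 s0=1 s2=1 s3=1
t8.Δ0 s1=1 clk=0 s0=1 s2=1 s3=1
t8.Δ1 s1=1 clk=1 s0=0 s2=1 s3=1
t8.Δ2 s1=0 clk=1 s0=0 s2=0 s3=1
t8.Δ3 s1=0 clk=1 s0=0 s2=0 s3=0
t9.Δ0 s1=0 clk=1 s0=0 s2=0 s3=0
t9.Δ1 s1=0 clk=0 s0=0 s2=0 s3=0
t10.Δ0 s1=0 clk=0 s0=0 s2=0 s3=0
t10.Δ1 s1=0 clk=1 s0=0 s2=0 s3=0
t10.Δ2 s1=1 clk=1 s0=0 s2=0 s3=0
t11.Δ0 s1=1 clk=1 s0=0 s2=0 s3=0
t11.Δ1 s1=1 clk=0 s0=1 s2=0 s3=0
t11.Δ2 s1=1 clk=0 s0=1 s2=1 s3=0
t11.Δ3 s1=1 clk=0 s0=1 s2=1 s3=1
t12.Δ0 s1=1 clk=0 s0=1 s2=1 s3=1
t12.Δ1 s1=1 clk=1 s0=0 s2=1 s3=1
t12.Δ2 s1=0 clk=1 s0=0 s2=0 s3=1
t12.Δ3 s1=0 clk=1 s0=0 s2=0 s3=0
t13.Δ0 s1=0 clk=1 s0=0 s2=0 s3=0
t13.Δ1 s1=0 clk=0 s0=0 s2=0 s3=0
t14.Δ0 s1=0 clk=0 s0=0 s2=0 s3=0
t14.Δ1 s1=0 clk=1 s0=0 s2=0 s3=0
t14.Δ2 s1=1 clk=1 s0=0 s2=0 s3=0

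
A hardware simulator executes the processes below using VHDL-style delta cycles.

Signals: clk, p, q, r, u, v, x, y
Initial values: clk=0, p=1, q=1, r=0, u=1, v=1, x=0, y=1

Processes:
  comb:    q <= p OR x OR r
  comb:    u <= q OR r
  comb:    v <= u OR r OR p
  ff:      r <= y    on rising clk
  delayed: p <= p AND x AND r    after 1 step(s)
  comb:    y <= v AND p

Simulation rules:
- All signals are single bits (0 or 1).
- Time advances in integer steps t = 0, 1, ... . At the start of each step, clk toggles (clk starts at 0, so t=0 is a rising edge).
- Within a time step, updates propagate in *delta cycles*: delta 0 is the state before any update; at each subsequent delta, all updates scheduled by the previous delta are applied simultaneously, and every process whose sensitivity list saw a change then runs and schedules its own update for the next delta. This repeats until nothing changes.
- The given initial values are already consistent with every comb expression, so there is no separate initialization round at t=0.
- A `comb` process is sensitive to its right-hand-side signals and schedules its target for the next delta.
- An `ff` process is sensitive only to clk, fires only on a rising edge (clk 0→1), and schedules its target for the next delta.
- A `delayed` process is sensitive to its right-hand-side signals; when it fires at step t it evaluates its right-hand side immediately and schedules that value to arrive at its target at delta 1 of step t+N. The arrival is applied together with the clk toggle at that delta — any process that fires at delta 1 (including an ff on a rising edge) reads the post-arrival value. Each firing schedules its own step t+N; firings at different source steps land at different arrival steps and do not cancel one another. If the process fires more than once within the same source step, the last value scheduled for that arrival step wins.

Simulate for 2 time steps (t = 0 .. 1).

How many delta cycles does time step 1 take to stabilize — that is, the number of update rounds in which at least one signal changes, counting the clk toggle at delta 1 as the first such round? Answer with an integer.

[bits: x,clk,r,y,u,p,v,q]
t=0: Δ0=00011111 Δ1=01011111 Δ2=01111111 | 2Δ
t=1: Δ0=01111111 Δ1=00111011 Δ2=00101011 | 2Δ

2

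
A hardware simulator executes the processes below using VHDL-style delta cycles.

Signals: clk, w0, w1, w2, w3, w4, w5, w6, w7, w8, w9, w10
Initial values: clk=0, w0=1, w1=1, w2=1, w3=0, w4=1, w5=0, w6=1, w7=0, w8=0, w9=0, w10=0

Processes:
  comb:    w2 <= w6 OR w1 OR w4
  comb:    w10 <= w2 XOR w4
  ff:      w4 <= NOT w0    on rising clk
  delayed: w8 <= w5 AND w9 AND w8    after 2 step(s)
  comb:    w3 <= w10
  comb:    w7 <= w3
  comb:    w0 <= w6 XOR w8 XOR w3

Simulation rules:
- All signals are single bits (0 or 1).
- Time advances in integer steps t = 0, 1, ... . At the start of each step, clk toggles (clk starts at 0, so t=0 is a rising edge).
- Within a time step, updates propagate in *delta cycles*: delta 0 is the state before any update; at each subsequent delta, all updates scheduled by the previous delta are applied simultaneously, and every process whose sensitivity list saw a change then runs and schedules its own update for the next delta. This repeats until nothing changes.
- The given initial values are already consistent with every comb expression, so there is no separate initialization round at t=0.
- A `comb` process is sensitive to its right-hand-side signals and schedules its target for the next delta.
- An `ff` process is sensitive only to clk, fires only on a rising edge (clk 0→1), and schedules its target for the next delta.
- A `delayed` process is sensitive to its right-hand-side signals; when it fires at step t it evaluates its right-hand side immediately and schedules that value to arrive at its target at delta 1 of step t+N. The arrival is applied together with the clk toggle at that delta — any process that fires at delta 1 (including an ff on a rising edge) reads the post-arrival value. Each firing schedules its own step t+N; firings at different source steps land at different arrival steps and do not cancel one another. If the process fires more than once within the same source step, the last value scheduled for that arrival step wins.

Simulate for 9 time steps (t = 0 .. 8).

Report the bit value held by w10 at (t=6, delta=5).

[bits: w8,w10,w6,w5,clk,w3,w1,w0,w9,w7,w4,w2]
t=0: Δ0=001000110011 Δ1=001010110011 Δ2=001010110001 Δ3=011010110001 Δ4=011011110001 Δ5=011011100101 | 5Δ
t=1: Δ0=011011100101 Δ1=011001100101 | 1Δ
t=2: Δ0=011001100101 Δ1=011011100101 Δ2=011011100111 Δ3=001011100111 Δ4=001010100111 Δ5=001010110011 | 5Δ
t=3: Δ0=001010110011 Δ1=001000110011 | 1Δ
t=4: Δ0=001000110011 Δ1=001010110011 Δ2=001010110001 Δ3=011010110001 Δ4=011011110001 Δ5=011011100101 | 5Δ
t=5: Δ0=011011100101 Δ1=011001100101 | 1Δ
t=6: Δ0=011001100101 Δ1=011011100101 Δ2=011011100111 Δ3=001011100111 Δ4=001010100111 Δ5=001010110011 | 5Δ
t=7: Δ0=001010110011 Δ1=001000110011 | 1Δ
t=8: Δ0=001000110011 Δ1=001010110011 Δ2=001010110001 Δ3=011010110001 Δ4=011011110001 Δ5=011011100101 | 5Δ

0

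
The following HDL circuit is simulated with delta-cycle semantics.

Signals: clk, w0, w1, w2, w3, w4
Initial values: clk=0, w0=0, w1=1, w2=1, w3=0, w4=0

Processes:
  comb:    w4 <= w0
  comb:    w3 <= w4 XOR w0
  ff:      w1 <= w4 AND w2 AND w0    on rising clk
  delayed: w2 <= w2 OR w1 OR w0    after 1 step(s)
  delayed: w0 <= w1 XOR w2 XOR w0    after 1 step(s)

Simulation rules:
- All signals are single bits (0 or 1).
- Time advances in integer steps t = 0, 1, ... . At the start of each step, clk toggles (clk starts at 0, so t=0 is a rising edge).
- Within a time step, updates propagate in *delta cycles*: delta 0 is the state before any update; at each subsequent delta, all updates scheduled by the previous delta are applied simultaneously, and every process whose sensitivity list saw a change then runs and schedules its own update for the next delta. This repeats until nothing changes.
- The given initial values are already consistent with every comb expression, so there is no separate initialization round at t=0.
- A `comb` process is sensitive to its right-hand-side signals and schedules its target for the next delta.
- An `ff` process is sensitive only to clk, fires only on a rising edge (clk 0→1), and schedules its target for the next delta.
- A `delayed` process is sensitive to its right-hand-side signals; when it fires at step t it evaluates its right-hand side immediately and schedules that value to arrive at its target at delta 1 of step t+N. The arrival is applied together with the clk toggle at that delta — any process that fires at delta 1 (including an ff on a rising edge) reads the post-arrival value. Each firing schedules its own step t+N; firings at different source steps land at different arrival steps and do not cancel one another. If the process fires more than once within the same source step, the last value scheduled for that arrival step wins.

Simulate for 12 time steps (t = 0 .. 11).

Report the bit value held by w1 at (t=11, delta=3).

t0.Δ0 w2=1 clk=0 w0=0 w1=1 w4=0 w3=0
t0.Δ1 w2=1 clk=1 w0=0 w1=1 w4=0 w3=0
t0.Δ2 w2=1 clk=1 w0=0 w1=0 w4=0 w3=0
t1.Δ0 w2=1 clk=1 w0=0 w1=0 w4=0 w3=0
t1.Δ1 w2=1 clk=0 w0=1 w1=0 w4=0 w3=0
t1.Δ2 w2=1 clk=0 w0=1 w1=0 w4=1 w3=1
t1.Δ3 w2=1 clk=0 w0=1 w1=0 w4=1 w3=0
t2.Δ0 w2=1 clk=0 w0=1 w1=0 w4=1 w3=0
t2.Δ1 w2=1 clk=1 w0=0 w1=0 w4=1 w3=0
t2.Δ2 w2=1 clk=1 w0=0 w1=0 w4=0 w3=1
t2.Δ3 w2=1 clk=1 w0=0 w1=0 w4=0 w3=0
t3.Δ0 w2=1 clk=1 w0=0 w1=0 w4=0 w3=0
t3.Δ1 w2=1 clk=0 w0=1 w1=0 w4=0 w3=0
t3.Δ2 w2=1 clk=0 w0=1 w1=0 w4=1 w3=1
t3.Δ3 w2=1 clk=0 w0=1 w1=0 w4=1 w3=0
t4.Δ0 w2=1 clk=0 w0=1 w1=0 w4=1 w3=0
t4.Δ1 w2=1 clk=1 w0=0 w1=0 w4=1 w3=0
t4.Δ2 w2=1 clk=1 w0=0 w1=0 w4=0 w3=1
t4.Δ3 w2=1 clk=1 w0=0 w1=0 w4=0 w3=0
t5.Δ0 w2=1 clk=1 w0=0 w1=0 w4=0 w3=0
t5.Δ1 w2=1 clk=0 w0=1 w1=0 w4=0 w3=0
t5.Δ2 w2=1 clk=0 w0=1 w1=0 w4=1 w3=1
t5.Δ3 w2=1 clk=0 w0=1 w1=0 w4=1 w3=0
t6.Δ0 w2=1 clk=0 w0=1 w1=0 w4=1 w3=0
t6.Δ1 w2=1 clk=1 w0=0 w1=0 w4=1 w3=0
t6.Δ2 w2=1 clk=1 w0=0 w1=0 w4=0 w3=1
t6.Δ3 w2=1 clk=1 w0=0 w1=0 w4=0 w3=0
t7.Δ0 w2=1 clk=1 w0=0 w1=0 w4=0 w3=0
t7.Δ1 w2=1 clk=0 w0=1 w1=0 w4=0 w3=0
t7.Δ2 w2=1 clk=0 w0=1 w1=0 w4=1 w3=1
t7.Δ3 w2=1 clk=0 w0=1 w1=0 w4=1 w3=0
t8.Δ0 w2=1 clk=0 w0=1 w1=0 w4=1 w3=0
t8.Δ1 w2=1 clk=1 w0=0 w1=0 w4=1 w3=0
t8.Δ2 w2=1 clk=1 w0=0 w1=0 w4=0 w3=1
t8.Δ3 w2=1 clk=1 w0=0 w1=0 w4=0 w3=0
t9.Δ0 w2=1 clk=1 w0=0 w1=0 w4=0 w3=0
t9.Δ1 w2=1 clk=0 w0=1 w1=0 w4=0 w3=0
t9.Δ2 w2=1 clk=0 w0=1 w1=0 w4=1 w3=1
t9.Δ3 w2=1 clk=0 w0=1 w1=0 w4=1 w3=0
t10.Δ0 w2=1 clk=0 w0=1 w1=0 w4=1 w3=0
t10.Δ1 w2=1 clk=1 w0=0 w1=0 w4=1 w3=0
t10.Δ2 w2=1 clk=1 w0=0 w1=0 w4=0 w3=1
t10.Δ3 w2=1 clk=1 w0=0 w1=0 w4=0 w3=0
t11.Δ0 w2=1 clk=1 w0=0 w1=0 w4=0 w3=0
t11.Δ1 w2=1 clk=0 w0=1 w1=0 w4=0 w3=0
t11.Δ2 w2=1 clk=0 w0=1 w1=0 w4=1 w3=1
t11.Δ3 w2=1 clk=0 w0=1 w1=0 w4=1 w3=0

0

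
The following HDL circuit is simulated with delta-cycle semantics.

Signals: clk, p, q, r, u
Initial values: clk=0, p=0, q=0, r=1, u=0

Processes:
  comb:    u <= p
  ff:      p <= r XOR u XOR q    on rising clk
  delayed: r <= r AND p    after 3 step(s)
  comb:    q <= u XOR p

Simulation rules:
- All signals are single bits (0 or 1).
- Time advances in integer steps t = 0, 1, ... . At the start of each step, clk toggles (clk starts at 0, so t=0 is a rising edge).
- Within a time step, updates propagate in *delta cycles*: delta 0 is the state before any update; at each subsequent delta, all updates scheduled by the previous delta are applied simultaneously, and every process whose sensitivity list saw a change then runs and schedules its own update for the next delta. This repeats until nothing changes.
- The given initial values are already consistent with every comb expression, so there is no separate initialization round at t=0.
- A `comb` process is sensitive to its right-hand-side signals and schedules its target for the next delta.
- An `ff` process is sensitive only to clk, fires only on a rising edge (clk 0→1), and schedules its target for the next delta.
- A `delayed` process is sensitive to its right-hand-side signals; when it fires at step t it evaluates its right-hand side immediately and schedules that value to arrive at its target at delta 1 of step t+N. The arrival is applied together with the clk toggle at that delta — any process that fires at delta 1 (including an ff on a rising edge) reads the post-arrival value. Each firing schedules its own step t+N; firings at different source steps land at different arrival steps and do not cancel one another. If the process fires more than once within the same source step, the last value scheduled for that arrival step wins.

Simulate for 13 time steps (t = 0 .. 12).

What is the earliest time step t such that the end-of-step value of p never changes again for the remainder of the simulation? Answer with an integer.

10

t0.Δ0 u=0 r=1 p=0 q=0 clk=0
t0.Δ1 u=0 r=1 p=0 q=0 clk=1
t0.Δ2 u=0 r=1 p=1 q=0 clk=1
t0.Δ3 u=1 r=1 p=1 q=1 clk=1
t0.Δ4 u=1 r=1 p=1 q=0 clk=1
t1.Δ0 u=1 r=1 p=1 q=0 clk=1
t1.Δ1 u=1 r=1 p=1 q=0 clk=0
t2.Δ0 u=1 r=1 p=1 q=0 clk=0
t2.Δ1 u=1 r=1 p=1 q=0 clk=1
t2.Δ2 u=1 r=1 p=0 q=0 clk=1
t2.Δ3 u=0 r=1 p=0 q=1 clk=1
t2.Δ4 u=0 r=1 p=0 q=0 clk=1
t3.Δ0 u=0 r=1 p=0 q=0 clk=1
t3.Δ1 u=0 r=1 p=0 q=0 clk=0
t4.Δ0 u=0 r=1 p=0 q=0 clk=0
t4.Δ1 u=0 r=1 p=0 q=0 clk=1
t4.Δ2 u=0 r=1 p=1 q=0 clk=1
t4.Δ3 u=1 r=1 p=1 q=1 clk=1
t4.Δ4 u=1 r=1 p=1 q=0 clk=1
t5.Δ0 u=1 r=1 p=1 q=0 clk=1
t5.Δ1 u=1 r=0 p=1 q=0 clk=0
t6.Δ0 u=1 r=0 p=1 q=0 clk=0
t6.Δ1 u=1 r=0 p=1 q=0 clk=1
t7.Δ0 u=1 r=0 p=1 q=0 clk=1
t7.Δ1 u=1 r=1 p=1 q=0 clk=0
t8.Δ0 u=1 r=1 p=1 q=0 clk=0
t8.Δ1 u=1 r=0 p=1 q=0 clk=1
t9.Δ0 u=1 r=0 p=1 q=0 clk=1
t9.Δ1 u=1 r=0 p=1 q=0 clk=0
t10.Δ0 u=1 r=0 p=1 q=0 clk=0
t10.Δ1 u=1 r=1 p=1 q=0 clk=1
t10.Δ2 u=1 r=1 p=0 q=0 clk=1
t10.Δ3 u=0 r=1 p=0 q=1 clk=1
t10.Δ4 u=0 r=1 p=0 q=0 clk=1
t11.Δ0 u=0 r=1 p=0 q=0 clk=1
t11.Δ1 u=0 r=0 p=0 q=0 clk=0
t12.Δ0 u=0 r=0 p=0 q=0 clk=0
t12.Δ1 u=0 r=0 p=0 q=0 clk=1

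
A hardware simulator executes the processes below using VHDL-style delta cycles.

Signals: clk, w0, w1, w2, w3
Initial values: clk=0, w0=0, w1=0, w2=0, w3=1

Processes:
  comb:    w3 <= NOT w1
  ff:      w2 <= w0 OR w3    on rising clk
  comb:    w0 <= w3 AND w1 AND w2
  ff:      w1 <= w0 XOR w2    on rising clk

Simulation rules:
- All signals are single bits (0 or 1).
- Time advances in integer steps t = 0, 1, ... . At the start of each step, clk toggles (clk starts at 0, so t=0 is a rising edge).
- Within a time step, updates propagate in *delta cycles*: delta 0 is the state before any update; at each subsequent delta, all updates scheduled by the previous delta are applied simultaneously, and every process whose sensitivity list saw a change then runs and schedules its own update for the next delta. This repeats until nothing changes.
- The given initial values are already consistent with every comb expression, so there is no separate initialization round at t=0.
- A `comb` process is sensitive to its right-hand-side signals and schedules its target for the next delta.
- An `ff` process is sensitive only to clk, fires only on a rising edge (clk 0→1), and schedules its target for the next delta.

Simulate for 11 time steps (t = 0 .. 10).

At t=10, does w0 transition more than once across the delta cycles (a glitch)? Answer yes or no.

[bits: w3,w1,w0,clk,w2]
t=0: Δ0=10000 Δ1=10010 Δ2=10011 | 2Δ
t=1: Δ0=10011 Δ1=10001 | 1Δ
t=2: Δ0=10001 Δ1=10011 Δ2=11011 Δ3=01111 Δ4=01011 | 4Δ
t=3: Δ0=01011 Δ1=01001 | 1Δ
t=4: Δ0=01001 Δ1=01011 Δ2=01010 | 2Δ
t=5: Δ0=01010 Δ1=01000 | 1Δ
t=6: Δ0=01000 Δ1=01010 Δ2=00010 Δ3=10010 | 3Δ
t=7: Δ0=10010 Δ1=10000 | 1Δ
t=8: Δ0=10000 Δ1=10010 Δ2=10011 | 2Δ
t=9: Δ0=10011 Δ1=10001 | 1Δ
t=10: Δ0=10001 Δ1=10011 Δ2=11011 Δ3=01111 Δ4=01011 | 4Δ

yes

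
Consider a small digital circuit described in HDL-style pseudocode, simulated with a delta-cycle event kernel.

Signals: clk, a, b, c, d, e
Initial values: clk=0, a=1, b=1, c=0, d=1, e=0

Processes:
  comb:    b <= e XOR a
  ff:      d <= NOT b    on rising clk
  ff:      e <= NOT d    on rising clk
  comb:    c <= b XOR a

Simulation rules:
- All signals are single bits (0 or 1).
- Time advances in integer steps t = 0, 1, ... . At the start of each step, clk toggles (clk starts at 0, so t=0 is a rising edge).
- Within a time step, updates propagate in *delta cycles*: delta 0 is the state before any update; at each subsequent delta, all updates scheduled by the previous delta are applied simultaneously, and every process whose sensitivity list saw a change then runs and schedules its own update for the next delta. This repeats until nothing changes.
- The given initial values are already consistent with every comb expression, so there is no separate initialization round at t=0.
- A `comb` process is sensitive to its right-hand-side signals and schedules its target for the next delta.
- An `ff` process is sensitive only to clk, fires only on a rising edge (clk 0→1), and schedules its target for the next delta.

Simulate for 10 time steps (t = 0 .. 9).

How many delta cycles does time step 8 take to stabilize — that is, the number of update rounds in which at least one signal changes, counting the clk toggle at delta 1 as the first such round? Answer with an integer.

2

t=0 Δ0: e=0 b=1 clk=0 d=1 a=1 c=0
  Δ1: clk:0→1
  Δ2: d:1→0
  (2Δ to stable)
t=1 Δ0: e=0 b=1 clk=1 d=0 a=1 c=0
  Δ1: clk:1→0
  (1Δ to stable)
t=2 Δ0: e=0 b=1 clk=0 d=0 a=1 c=0
  Δ1: clk:0→1
  Δ2: e:0→1
  Δ3: b:1→0
  Δ4: c:0→1
  (4Δ to stable)
t=3 Δ0: e=1 b=0 clk=1 d=0 a=1 c=1
  Δ1: clk:1→0
  (1Δ to stable)
t=4 Δ0: e=1 b=0 clk=0 d=0 a=1 c=1
  Δ1: clk:0→1
  Δ2: d:0→1
  (2Δ to stable)
t=5 Δ0: e=1 b=0 clk=1 d=1 a=1 c=1
  Δ1: clk:1→0
  (1Δ to stable)
t=6 Δ0: e=1 b=0 clk=0 d=1 a=1 c=1
  Δ1: clk:0→1
  Δ2: e:1→0
  Δ3: b:0→1
  Δ4: c:1→0
  (4Δ to stable)
t=7 Δ0: e=0 b=1 clk=1 d=1 a=1 c=0
  Δ1: clk:1→0
  (1Δ to stable)
t=8 Δ0: e=0 b=1 clk=0 d=1 a=1 c=0
  Δ1: clk:0→1
  Δ2: d:1→0
  (2Δ to stable)
t=9 Δ0: e=0 b=1 clk=1 d=0 a=1 c=0
  Δ1: clk:1→0
  (1Δ to stable)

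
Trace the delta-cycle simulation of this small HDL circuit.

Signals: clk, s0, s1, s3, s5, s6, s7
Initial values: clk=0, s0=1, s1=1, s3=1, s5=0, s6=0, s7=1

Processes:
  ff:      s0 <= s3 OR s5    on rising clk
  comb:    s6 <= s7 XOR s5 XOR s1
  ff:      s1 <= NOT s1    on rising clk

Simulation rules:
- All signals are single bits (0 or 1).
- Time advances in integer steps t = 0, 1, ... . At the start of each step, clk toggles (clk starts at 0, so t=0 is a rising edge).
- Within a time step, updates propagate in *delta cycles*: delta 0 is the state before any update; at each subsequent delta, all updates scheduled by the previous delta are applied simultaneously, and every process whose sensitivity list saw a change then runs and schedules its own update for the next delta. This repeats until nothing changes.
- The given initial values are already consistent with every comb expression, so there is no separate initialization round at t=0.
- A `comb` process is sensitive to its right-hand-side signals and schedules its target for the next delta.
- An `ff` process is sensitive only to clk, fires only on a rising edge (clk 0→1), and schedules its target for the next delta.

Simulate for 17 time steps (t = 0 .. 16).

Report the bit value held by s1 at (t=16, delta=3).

t=0 Δ0: s1=1 s3=1 clk=0 s5=0 s7=1 s0=1 s6=0
  Δ1: clk:0→1
  Δ2: s1:1→0
  Δ3: s6:0→1
  (3Δ to stable)
t=1 Δ0: s1=0 s3=1 clk=1 s5=0 s7=1 s0=1 s6=1
  Δ1: clk:1→0
  (1Δ to stable)
t=2 Δ0: s1=0 s3=1 clk=0 s5=0 s7=1 s0=1 s6=1
  Δ1: clk:0→1
  Δ2: s1:0→1
  Δ3: s6:1→0
  (3Δ to stable)
t=3 Δ0: s1=1 s3=1 clk=1 s5=0 s7=1 s0=1 s6=0
  Δ1: clk:1→0
  (1Δ to stable)
t=4 Δ0: s1=1 s3=1 clk=0 s5=0 s7=1 s0=1 s6=0
  Δ1: clk:0→1
  Δ2: s1:1→0
  Δ3: s6:0→1
  (3Δ to stable)
t=5 Δ0: s1=0 s3=1 clk=1 s5=0 s7=1 s0=1 s6=1
  Δ1: clk:1→0
  (1Δ to stable)
t=6 Δ0: s1=0 s3=1 clk=0 s5=0 s7=1 s0=1 s6=1
  Δ1: clk:0→1
  Δ2: s1:0→1
  Δ3: s6:1→0
  (3Δ to stable)
t=7 Δ0: s1=1 s3=1 clk=1 s5=0 s7=1 s0=1 s6=0
  Δ1: clk:1→0
  (1Δ to stable)
t=8 Δ0: s1=1 s3=1 clk=0 s5=0 s7=1 s0=1 s6=0
  Δ1: clk:0→1
  Δ2: s1:1→0
  Δ3: s6:0→1
  (3Δ to stable)
t=9 Δ0: s1=0 s3=1 clk=1 s5=0 s7=1 s0=1 s6=1
  Δ1: clk:1→0
  (1Δ to stable)
t=10 Δ0: s1=0 s3=1 clk=0 s5=0 s7=1 s0=1 s6=1
  Δ1: clk:0→1
  Δ2: s1:0→1
  Δ3: s6:1→0
  (3Δ to stable)
t=11 Δ0: s1=1 s3=1 clk=1 s5=0 s7=1 s0=1 s6=0
  Δ1: clk:1→0
  (1Δ to stable)
t=12 Δ0: s1=1 s3=1 clk=0 s5=0 s7=1 s0=1 s6=0
  Δ1: clk:0→1
  Δ2: s1:1→0
  Δ3: s6:0→1
  (3Δ to stable)
t=13 Δ0: s1=0 s3=1 clk=1 s5=0 s7=1 s0=1 s6=1
  Δ1: clk:1→0
  (1Δ to stable)
t=14 Δ0: s1=0 s3=1 clk=0 s5=0 s7=1 s0=1 s6=1
  Δ1: clk:0→1
  Δ2: s1:0→1
  Δ3: s6:1→0
  (3Δ to stable)
t=15 Δ0: s1=1 s3=1 clk=1 s5=0 s7=1 s0=1 s6=0
  Δ1: clk:1→0
  (1Δ to stable)
t=16 Δ0: s1=1 s3=1 clk=0 s5=0 s7=1 s0=1 s6=0
  Δ1: clk:0→1
  Δ2: s1:1→0
  Δ3: s6:0→1
  (3Δ to stable)

0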